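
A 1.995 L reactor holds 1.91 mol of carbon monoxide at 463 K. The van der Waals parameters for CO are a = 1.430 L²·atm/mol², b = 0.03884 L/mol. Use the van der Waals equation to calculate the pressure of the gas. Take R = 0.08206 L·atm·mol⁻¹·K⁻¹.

P ≈ 36.47 atm

P = nRT/(V − nb) − a n²/V²
nRT/(V − nb) = (1.91)(0.08206)(463)/(1.995 − 1.91×0.03884) = 72.568/1.9208 = 37.780 atm
a n²/V² = (1.430)(1.91)²/(1.995)² = 1.3107 atm
P = 37.780 − 1.3107 = 36.47 atm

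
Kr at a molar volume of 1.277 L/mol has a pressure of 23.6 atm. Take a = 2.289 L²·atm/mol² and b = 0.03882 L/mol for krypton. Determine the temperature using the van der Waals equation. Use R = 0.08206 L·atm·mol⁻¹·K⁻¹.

T ≈ 377.3 K

T = (P + a/V_m²)(V_m − b)/R
P + a/V_m² = 23.6 + 2.289/(1.277)² = 25.004 atm
V_m − b = 1.277 − 0.03882 = 1.2382 L/mol
T = (25.004)(1.2382)/0.08206 = 377.3 K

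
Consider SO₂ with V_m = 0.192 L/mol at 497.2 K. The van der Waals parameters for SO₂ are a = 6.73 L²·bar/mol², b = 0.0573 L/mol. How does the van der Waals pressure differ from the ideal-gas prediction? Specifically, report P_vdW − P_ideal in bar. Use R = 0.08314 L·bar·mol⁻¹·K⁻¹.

Ideal: P_ideal = RT/V_m = (0.08314)(497.2)/0.192 = 215.298 bar
vdW: P = RT/(V_m − b) − a/V_m² = 41.3372/0.134700 − 6.73/0.0368640 = 306.883 − 182.563 = 124.320 bar
ΔP = 124.320 − 215.298 = -90.98 bar

ΔP ≈ -90.98 bar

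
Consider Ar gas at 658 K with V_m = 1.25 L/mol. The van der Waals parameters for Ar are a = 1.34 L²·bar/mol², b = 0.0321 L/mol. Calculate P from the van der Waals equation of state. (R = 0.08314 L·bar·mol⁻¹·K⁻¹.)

P = RT/(V_m − b) − a/V_m²
RT/(V_m − b) = (0.08314)(658)/(1.25 − 0.0321) = 54.706/1.2179 = 44.918 bar
a/V_m² = 1.34/(1.25)² = 0.85760 bar
P = 44.918 − 0.85760 = 44.06 bar

P ≈ 44.06 bar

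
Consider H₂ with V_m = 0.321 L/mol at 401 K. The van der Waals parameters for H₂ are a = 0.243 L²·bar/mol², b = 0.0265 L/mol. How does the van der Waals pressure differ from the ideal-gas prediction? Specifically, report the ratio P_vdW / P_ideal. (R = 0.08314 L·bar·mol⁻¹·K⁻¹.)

Ideal: P_ideal = RT/V_m = (0.08314)(401)/0.321 = 103.860 bar
vdW: P = RT/(V_m − b) − a/V_m² = 33.3391/0.294500 − 0.243/0.103041 = 113.206 − 2.35828 = 110.848 bar
Ratio = 110.848/103.860 = 1.067

P_vdW / P_ideal ≈ 1.067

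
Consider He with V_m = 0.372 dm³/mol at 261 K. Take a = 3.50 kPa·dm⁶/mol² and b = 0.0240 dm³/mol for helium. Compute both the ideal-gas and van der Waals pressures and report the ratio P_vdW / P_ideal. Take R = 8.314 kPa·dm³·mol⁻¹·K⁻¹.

Ideal: P_ideal = RT/V_m = (8.314)(261)/0.372 = 5833.21 kPa
vdW: P = RT/(V_m − b) − a/V_m² = 2169.95/0.348000 − 3.50/0.138384 = 6235.49 − 25.2919 = 6210.20 kPa
Ratio = 6210.20/5833.21 = 1.065

P_vdW / P_ideal ≈ 1.065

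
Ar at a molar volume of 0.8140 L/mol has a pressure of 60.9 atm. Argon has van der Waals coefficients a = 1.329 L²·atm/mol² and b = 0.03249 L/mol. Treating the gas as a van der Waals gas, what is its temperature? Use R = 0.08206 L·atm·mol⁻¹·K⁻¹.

T ≈ 599.1 K

T = (P + a/V_m²)(V_m − b)/R
P + a/V_m² = 60.9 + 1.329/(0.8140)² = 62.906 atm
V_m − b = 0.8140 − 0.03249 = 0.78151 L/mol
T = (62.906)(0.78151)/0.08206 = 599.1 K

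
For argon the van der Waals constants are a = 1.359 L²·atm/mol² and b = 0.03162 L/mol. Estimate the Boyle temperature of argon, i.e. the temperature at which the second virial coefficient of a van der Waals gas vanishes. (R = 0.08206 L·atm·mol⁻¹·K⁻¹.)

T_B ≈ 523.8 K

For a van der Waals gas the second virial coefficient B₂ = b − a/(RT) vanishes at T_B = a/(Rb).
T_B = 1.359/(0.08206×0.03162) = 1.359/0.0025947 = 523.8 K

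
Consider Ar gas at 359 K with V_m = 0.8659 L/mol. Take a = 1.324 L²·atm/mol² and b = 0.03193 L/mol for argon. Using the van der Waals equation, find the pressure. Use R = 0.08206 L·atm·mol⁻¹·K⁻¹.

P = RT/(V_m − b) − a/V_m²
RT/(V_m − b) = (0.08206)(359)/(0.8659 − 0.03193) = 29.460/0.83397 = 35.325 atm
a/V_m² = 1.324/(0.8659)² = 1.7658 atm
P = 35.325 − 1.7658 = 33.56 atm

P ≈ 33.56 atm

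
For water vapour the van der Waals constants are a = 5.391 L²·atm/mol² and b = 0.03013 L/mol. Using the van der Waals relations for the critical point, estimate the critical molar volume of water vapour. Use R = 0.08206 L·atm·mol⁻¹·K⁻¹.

V_m,c ≈ 0.09039 L/mol

For a van der Waals gas, V_m,c = 3b.
V_m,c = 3×0.03013 = 0.09039 L/mol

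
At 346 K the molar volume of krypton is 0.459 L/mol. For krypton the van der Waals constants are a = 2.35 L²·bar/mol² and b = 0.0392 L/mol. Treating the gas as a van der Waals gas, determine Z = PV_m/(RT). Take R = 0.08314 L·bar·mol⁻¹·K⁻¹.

P = RT/(V_m − b) − a/V_m² = (0.08314)(346)/(0.459 − 0.0392) − 2.35/(0.459)²
  = 28.766/0.41980 − 11.154 = 68.523 − 11.154 = 57.369 bar
Z = PV_m/(RT) = (57.369)(0.459)/((0.08314)(346)) = 26.332/28.766 = 0.9154

Z ≈ 0.9154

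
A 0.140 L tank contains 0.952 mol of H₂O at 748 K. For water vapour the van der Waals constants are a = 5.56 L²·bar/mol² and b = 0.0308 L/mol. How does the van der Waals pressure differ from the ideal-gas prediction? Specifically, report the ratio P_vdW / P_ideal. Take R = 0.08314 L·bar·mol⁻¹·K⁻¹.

Ideal: P_ideal = nRT/V = (0.952)(0.08314)(748)/0.140 = 422.883 bar
vdW: P = nRT/(V − nb) − a n²/V² = 59.2037/0.110678 − 5.03905/0.0196000 = 534.918 − 257.094 = 277.824 bar
Ratio = 277.824/422.883 = 0.6570

P_vdW / P_ideal ≈ 0.6570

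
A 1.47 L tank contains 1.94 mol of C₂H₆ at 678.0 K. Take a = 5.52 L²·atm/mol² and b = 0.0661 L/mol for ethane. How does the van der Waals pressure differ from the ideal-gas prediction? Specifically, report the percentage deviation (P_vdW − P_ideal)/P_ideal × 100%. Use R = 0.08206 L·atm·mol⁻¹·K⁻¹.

-3.54 %

Ideal: P_ideal = nRT/V = (1.94)(0.08206)(678.0)/1.47 = 73.4253 atm
vdW: P = nRT/(V − nb) − a n²/V² = 107.935/1.34177 − 20.7751/2.16090 = 80.4423 − 9.61410 = 70.8282 atm
% deviation = (70.8282 − 73.4253)/73.4253 × 100% = -3.54%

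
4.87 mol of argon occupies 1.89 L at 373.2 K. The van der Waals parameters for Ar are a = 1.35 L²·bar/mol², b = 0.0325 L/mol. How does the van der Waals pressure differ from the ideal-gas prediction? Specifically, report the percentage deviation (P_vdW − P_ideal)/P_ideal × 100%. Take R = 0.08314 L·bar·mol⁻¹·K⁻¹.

Ideal: P_ideal = nRT/V = (4.87)(0.08314)(373.2)/1.89 = 79.9501 bar
vdW: P = nRT/(V − nb) − a n²/V² = 151.106/1.73173 − 32.0178/3.57210 = 87.2573 − 8.96330 = 78.2940 bar
% deviation = (78.2940 − 79.9501)/79.9501 × 100% = -2.07%

-2.07 %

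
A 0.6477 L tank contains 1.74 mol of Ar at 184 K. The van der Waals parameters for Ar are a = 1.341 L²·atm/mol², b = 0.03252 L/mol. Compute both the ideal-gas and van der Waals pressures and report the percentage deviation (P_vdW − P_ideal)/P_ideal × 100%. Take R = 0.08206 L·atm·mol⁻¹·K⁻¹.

Ideal: P_ideal = nRT/V = (1.74)(0.08206)(184)/0.6477 = 40.5625 atm
vdW: P = nRT/(V − nb) − a n²/V² = 26.2723/0.591115 − 4.06001/0.419515 = 44.4453 − 9.67787 = 34.7674 atm
% deviation = (34.7674 − 40.5625)/40.5625 × 100% = -14.29%

-14.29 %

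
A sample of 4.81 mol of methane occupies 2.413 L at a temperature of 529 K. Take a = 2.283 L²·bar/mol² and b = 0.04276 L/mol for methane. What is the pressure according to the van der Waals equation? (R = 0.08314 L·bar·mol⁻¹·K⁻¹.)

P = nRT/(V − nb) − a n²/V²
nRT/(V − nb) = (4.81)(0.08314)(529)/(2.413 − 4.81×0.04276) = 211.55/2.2073 = 95.841 bar
a n²/V² = (2.283)(4.81)²/(2.413)² = 9.0715 bar
P = 95.841 − 9.0715 = 86.77 bar

P ≈ 86.77 bar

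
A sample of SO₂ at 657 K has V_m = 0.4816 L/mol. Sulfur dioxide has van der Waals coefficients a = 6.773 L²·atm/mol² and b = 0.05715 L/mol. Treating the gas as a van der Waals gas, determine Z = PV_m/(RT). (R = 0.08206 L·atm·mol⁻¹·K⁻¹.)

Z ≈ 0.8738

P = RT/(V_m − b) − a/V_m² = (0.08206)(657)/(0.4816 − 0.05715) − 6.773/(0.4816)²
  = 53.913/0.42445 − 29.202 = 127.02 − 29.202 = 97.82 atm
Z = PV_m/(RT) = (97.82)(0.4816)/((0.08206)(657)) = 47.110/53.913 = 0.8738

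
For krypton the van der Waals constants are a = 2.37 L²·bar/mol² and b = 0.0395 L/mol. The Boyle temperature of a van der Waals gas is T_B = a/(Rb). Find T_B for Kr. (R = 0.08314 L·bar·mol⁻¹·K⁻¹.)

T_B ≈ 721.7 K

For a van der Waals gas the second virial coefficient B₂ = b − a/(RT) vanishes at T_B = a/(Rb).
T_B = 2.37/(0.08314×0.0395) = 2.37/0.0032840 = 721.7 K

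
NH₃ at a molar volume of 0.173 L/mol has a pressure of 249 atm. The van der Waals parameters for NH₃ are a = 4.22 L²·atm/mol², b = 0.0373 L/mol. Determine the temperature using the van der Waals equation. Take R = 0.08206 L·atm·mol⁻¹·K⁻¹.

T = (P + a/V_m²)(V_m − b)/R
P + a/V_m² = 249 + 4.22/(0.173)² = 390.00 atm
V_m − b = 0.173 − 0.0373 = 0.13570 L/mol
T = (390.00)(0.13570)/0.08206 = 644.9 K

T ≈ 644.9 K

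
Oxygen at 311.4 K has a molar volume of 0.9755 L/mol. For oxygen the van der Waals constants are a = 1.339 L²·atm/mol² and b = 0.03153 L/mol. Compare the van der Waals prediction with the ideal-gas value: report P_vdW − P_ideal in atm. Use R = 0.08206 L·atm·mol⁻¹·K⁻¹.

Ideal: P_ideal = RT/V_m = (0.08206)(311.4)/0.9755 = 26.1953 atm
vdW: P = RT/(V_m − b) − a/V_m² = 25.5535/0.943970 − 1.339/0.951600 = 27.0702 − 1.40710 = 25.6631 atm
ΔP = 25.6631 − 26.1953 = -0.532 atm

ΔP ≈ -0.532 atm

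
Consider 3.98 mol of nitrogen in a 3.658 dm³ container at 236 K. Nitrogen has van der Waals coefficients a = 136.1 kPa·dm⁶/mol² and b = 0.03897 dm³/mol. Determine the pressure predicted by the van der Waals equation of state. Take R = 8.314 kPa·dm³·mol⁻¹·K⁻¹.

P = nRT/(V − nb) − a n²/V²
nRT/(V − nb) = (3.98)(8.314)(236)/(3.658 − 3.98×0.03897) = 7809.2/3.5029 = 2229.4 kPa
a n²/V² = (136.1)(3.98)²/(3.658)² = 161.12 kPa
P = 2229.4 − 161.12 = 2068 kPa

P ≈ 2068 kPa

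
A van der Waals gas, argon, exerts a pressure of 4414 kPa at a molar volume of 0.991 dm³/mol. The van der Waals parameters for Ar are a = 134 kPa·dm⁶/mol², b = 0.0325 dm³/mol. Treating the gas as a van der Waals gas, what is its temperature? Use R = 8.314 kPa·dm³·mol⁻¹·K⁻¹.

T = (P + a/V_m²)(V_m − b)/R
P + a/V_m² = 4414 + 134/(0.991)² = 4550.4 kPa
V_m − b = 0.991 − 0.0325 = 0.95850 dm³/mol
T = (4550.4)(0.95850)/8.314 = 524.6 K

T ≈ 524.6 K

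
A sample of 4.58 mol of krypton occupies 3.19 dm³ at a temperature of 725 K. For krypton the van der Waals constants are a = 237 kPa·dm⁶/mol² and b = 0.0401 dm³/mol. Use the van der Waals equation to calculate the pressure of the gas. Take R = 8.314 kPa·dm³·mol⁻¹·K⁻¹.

P = nRT/(V − nb) − a n²/V²
nRT/(V − nb) = (4.58)(8.314)(725)/(3.19 − 4.58×0.0401) = 27607/3.0063 = 9183.0 kPa
a n²/V² = (237)(4.58)²/(3.19)² = 488.54 kPa
P = 9183.0 − 488.54 = 8694 kPa

P ≈ 8694 kPa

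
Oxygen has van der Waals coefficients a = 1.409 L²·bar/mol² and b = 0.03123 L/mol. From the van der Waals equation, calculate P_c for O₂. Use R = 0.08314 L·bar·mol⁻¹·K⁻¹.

For a van der Waals gas, P_c = a/(27b²).
P_c = 1.409/(27×(0.03123)²) = 1.409/0.026333 = 53.51 bar

P_c ≈ 53.51 bar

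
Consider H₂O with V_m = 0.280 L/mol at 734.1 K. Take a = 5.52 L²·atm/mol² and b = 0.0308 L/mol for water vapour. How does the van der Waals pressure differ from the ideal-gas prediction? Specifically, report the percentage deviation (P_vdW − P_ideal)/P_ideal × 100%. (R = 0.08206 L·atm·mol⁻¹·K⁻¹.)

Ideal: P_ideal = RT/V_m = (0.08206)(734.1)/0.280 = 215.144 atm
vdW: P = RT/(V_m − b) − a/V_m² = 60.2402/0.249200 − 5.52/0.0784000 = 241.734 − 70.4082 = 171.326 atm
% deviation = (171.326 − 215.144)/215.144 × 100% = -20.37%

-20.37 %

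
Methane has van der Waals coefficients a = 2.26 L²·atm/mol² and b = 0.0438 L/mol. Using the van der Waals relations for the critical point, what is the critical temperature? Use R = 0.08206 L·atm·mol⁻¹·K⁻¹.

For a van der Waals gas, T_c = 8a/(27Rb).
T_c = 8×2.26/(27×0.08206×0.0438) = 18.080/0.097044 = 186.3 K

T_c ≈ 186.3 K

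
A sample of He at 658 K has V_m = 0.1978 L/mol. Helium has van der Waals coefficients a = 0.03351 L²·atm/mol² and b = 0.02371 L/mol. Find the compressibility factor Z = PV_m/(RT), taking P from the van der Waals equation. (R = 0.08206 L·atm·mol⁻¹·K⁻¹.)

Z ≈ 1.133

P = RT/(V_m − b) − a/V_m² = (0.08206)(658)/(0.1978 − 0.02371) − 0.03351/(0.1978)²
  = 53.995/0.17409 − 0.85649 = 310.16 − 0.85649 = 309.30 atm
Z = PV_m/(RT) = (309.30)(0.1978)/((0.08206)(658)) = 61.180/53.995 = 1.133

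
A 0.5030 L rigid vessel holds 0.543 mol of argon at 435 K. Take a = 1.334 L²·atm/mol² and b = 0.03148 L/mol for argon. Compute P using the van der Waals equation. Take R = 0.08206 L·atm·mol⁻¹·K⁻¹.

P = nRT/(V − nb) − a n²/V²
nRT/(V − nb) = (0.543)(0.08206)(435)/(0.5030 − 0.543×0.03148) = 19.383/0.48591 = 39.890 atm
a n²/V² = (1.334)(0.543)²/(0.5030)² = 1.5546 atm
P = 39.890 − 1.5546 = 38.34 atm

P ≈ 38.34 atm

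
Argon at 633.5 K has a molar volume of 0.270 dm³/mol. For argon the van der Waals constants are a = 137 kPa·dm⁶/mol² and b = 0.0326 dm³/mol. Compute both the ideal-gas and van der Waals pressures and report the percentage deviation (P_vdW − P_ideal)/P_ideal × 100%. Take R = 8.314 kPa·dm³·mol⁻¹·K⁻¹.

Ideal: P_ideal = RT/V_m = (8.314)(633.5)/0.270 = 19507.1 kPa
vdW: P = RT/(V_m − b) − a/V_m² = 5266.92/0.237400 − 137/0.0729000 = 22185.8 − 1879.29 = 20306.5 kPa
% deviation = (20306.5 − 19507.1)/19507.1 × 100% = 4.10%

4.10 %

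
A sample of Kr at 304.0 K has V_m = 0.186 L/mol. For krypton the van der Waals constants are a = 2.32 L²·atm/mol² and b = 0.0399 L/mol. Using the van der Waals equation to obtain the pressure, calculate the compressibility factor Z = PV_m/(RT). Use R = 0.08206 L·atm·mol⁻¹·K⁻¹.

Z ≈ 0.7731

P = RT/(V_m − b) − a/V_m² = (0.08206)(304.0)/(0.186 − 0.0399) − 2.32/(0.186)²
  = 24.946/0.14610 − 67.060 = 170.75 − 67.060 = 103.69 atm
Z = PV_m/(RT) = (103.69)(0.186)/((0.08206)(304.0)) = 19.286/24.946 = 0.7731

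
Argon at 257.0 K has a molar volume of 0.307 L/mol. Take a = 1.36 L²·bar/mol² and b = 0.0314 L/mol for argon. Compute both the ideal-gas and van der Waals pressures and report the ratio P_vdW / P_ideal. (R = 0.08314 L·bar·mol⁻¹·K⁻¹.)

Ideal: P_ideal = RT/V_m = (0.08314)(257.0)/0.307 = 69.5993 bar
vdW: P = RT/(V_m − b) − a/V_m² = 21.3670/0.275600 − 1.36/0.0942490 = 77.5290 − 14.4299 = 63.0991 bar
Ratio = 63.0991/69.5993 = 0.9066

P_vdW / P_ideal ≈ 0.9066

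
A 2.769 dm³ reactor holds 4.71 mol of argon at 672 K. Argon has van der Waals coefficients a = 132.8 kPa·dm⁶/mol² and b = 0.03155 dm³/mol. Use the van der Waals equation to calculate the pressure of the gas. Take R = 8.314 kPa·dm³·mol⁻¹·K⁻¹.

P = nRT/(V − nb) − a n²/V²
nRT/(V − nb) = (4.71)(8.314)(672)/(2.769 − 4.71×0.03155) = 26315/2.6204 = 10042 kPa
a n²/V² = (132.8)(4.71)²/(2.769)² = 384.23 kPa
P = 10042 − 384.23 = 9658 kPa

P ≈ 9658 kPa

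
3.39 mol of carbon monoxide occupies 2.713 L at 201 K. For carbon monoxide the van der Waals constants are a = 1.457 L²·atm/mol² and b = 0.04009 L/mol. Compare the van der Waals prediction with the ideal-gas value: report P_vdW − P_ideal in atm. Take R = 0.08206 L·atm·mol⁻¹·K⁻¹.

Ideal: P_ideal = nRT/V = (3.39)(0.08206)(201)/2.713 = 20.6100 atm
vdW: P = nRT/(V − nb) − a n²/V² = 55.9149/2.57709 − 16.7440/7.36037 = 21.6969 − 2.27489 = 19.4220 atm
ΔP = 19.4220 − 20.6100 = -1.188 atm

ΔP ≈ -1.188 atm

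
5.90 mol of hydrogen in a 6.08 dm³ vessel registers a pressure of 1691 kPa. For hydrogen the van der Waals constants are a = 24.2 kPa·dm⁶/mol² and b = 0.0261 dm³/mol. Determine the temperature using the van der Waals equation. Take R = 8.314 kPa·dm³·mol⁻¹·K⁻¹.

T ≈ 207.0 K

T = (P + a n²/V²)(V − nb)/(nR)
P + a n²/V² = 1691 + (24.2)(5.90)²/(6.08)² = 1713.8 kPa
V − nb = 6.08 − (5.90)(0.0261) = 5.9260 dm³
T = (1713.8)(5.9260)/((5.90)(8.314)) = 207.0 K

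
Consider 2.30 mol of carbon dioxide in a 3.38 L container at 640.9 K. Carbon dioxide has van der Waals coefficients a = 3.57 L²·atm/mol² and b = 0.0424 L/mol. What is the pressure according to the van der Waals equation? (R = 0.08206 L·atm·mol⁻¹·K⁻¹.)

P = nRT/(V − nb) − a n²/V²
nRT/(V − nb) = (2.30)(0.08206)(640.9)/(3.38 − 2.30×0.0424) = 120.96/3.2825 = 36.850 atm
a n²/V² = (3.57)(2.30)²/(3.38)² = 1.6531 atm
P = 36.850 − 1.6531 = 35.20 atm

P ≈ 35.20 atm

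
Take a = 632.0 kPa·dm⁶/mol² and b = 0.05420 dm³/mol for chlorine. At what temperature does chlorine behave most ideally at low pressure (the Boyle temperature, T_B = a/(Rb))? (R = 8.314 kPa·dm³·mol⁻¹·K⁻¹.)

For a van der Waals gas the second virial coefficient B₂ = b − a/(RT) vanishes at T_B = a/(Rb).
T_B = 632.0/(8.314×0.05420) = 632.0/0.45062 = 1403 K

T_B ≈ 1403 K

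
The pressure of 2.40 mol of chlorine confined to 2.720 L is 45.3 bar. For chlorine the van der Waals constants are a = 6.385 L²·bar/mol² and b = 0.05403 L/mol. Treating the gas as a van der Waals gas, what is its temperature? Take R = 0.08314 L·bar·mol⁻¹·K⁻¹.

T = (P + a n²/V²)(V − nb)/(nR)
P + a n²/V² = 45.3 + (6.385)(2.40)²/(2.720)² = 50.271 bar
V − nb = 2.720 − (2.40)(0.05403) = 2.5903 L
T = (50.271)(2.5903)/((2.40)(0.08314)) = 652.6 K

T ≈ 652.6 K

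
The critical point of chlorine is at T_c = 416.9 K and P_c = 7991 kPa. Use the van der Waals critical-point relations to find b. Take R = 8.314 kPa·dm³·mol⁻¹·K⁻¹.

From T_c = 8a/(27Rb) and P_c = a/(27b²): b = R T_c/(8 P_c).
b = (8.314)(416.9)/(8×7991) = 3466.1/63928 = 0.05422 dm³/mol

b ≈ 0.05422 dm³/mol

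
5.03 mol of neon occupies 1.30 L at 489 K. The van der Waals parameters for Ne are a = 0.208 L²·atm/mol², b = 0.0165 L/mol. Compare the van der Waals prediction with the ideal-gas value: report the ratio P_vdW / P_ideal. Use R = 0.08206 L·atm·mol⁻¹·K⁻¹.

P_vdW / P_ideal ≈ 1.048

Ideal: P_ideal = nRT/V = (5.03)(0.08206)(489)/1.30 = 155.262 atm
vdW: P = nRT/(V − nb) − a n²/V² = 201.841/1.21701 − 5.26259/1.69000 = 165.850 − 3.11396 = 162.736 atm
Ratio = 162.736/155.262 = 1.048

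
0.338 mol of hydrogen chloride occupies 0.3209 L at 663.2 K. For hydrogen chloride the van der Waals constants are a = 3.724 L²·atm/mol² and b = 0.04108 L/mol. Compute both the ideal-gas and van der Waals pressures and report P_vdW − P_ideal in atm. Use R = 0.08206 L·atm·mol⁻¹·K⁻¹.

ΔP ≈ -1.539 atm

Ideal: P_ideal = nRT/V = (0.338)(0.08206)(663.2)/0.3209 = 57.3222 atm
vdW: P = nRT/(V − nb) − a n²/V² = 18.3947/0.307015 − 0.425445/0.102977 = 59.9147 − 4.13146 = 55.7832 atm
ΔP = 55.7832 − 57.3222 = -1.539 atm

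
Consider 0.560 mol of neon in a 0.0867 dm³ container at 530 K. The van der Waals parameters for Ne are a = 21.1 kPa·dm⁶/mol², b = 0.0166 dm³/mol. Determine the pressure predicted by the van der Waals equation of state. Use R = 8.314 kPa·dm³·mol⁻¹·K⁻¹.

P = nRT/(V − nb) − a n²/V²
nRT/(V − nb) = (0.560)(8.314)(530)/(0.0867 − 0.560×0.0166) = 2467.6/0.077404 = 31879 kPa
a n²/V² = (21.1)(0.560)²/(0.0867)² = 880.28 kPa
P = 31879 − 880.28 = 30999 kPa

P ≈ 30999 kPa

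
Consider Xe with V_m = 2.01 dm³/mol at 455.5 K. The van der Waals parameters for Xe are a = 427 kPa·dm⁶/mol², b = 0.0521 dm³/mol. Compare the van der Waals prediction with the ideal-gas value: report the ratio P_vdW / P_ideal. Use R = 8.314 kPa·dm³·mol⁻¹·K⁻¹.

Ideal: P_ideal = RT/V_m = (8.314)(455.5)/2.01 = 1884.09 kPa
vdW: P = RT/(V_m − b) − a/V_m² = 3787.03/1.95790 − 427/4.04010 = 1934.23 − 105.690 = 1828.54 kPa
Ratio = 1828.54/1884.09 = 0.9705

P_vdW / P_ideal ≈ 0.9705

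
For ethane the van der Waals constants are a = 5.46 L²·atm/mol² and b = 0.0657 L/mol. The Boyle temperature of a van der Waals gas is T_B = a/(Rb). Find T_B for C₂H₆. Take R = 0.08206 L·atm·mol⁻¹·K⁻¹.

For a van der Waals gas the second virial coefficient B₂ = b − a/(RT) vanishes at T_B = a/(Rb).
T_B = 5.46/(0.08206×0.0657) = 5.46/0.0053913 = 1013 K

T_B ≈ 1013 K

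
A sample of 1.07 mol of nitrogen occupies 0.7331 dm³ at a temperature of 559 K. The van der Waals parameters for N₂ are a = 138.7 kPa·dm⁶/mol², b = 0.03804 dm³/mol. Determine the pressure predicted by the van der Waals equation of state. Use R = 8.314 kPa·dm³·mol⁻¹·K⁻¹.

P ≈ 6887 kPa

P = nRT/(V − nb) − a n²/V²
nRT/(V − nb) = (1.07)(8.314)(559)/(0.7331 − 1.07×0.03804) = 4972.9/0.69240 = 7182.1 kPa
a n²/V² = (138.7)(1.07)²/(0.7331)² = 295.47 kPa
P = 7182.1 − 295.47 = 6887 kPa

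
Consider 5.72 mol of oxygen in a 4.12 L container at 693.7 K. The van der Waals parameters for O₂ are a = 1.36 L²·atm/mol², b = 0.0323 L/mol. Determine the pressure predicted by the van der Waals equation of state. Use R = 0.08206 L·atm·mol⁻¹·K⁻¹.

P = nRT/(V − nb) − a n²/V²
nRT/(V − nb) = (5.72)(0.08206)(693.7)/(4.12 − 5.72×0.0323) = 325.61/3.9352 = 82.743 atm
a n²/V² = (1.36)(5.72)²/(4.12)² = 2.6214 atm
P = 82.743 − 2.6214 = 80.12 atm

P ≈ 80.12 atm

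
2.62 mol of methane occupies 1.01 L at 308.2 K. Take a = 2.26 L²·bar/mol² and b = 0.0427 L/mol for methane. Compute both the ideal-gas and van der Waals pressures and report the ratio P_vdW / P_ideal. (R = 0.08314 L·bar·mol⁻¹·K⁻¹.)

Ideal: P_ideal = nRT/V = (2.62)(0.08314)(308.2)/1.01 = 66.4695 bar
vdW: P = nRT/(V − nb) − a n²/V² = 67.1342/0.898126 − 15.5135/1.02010 = 74.7492 − 15.2078 = 59.5414 bar
Ratio = 59.5414/66.4695 = 0.8958

P_vdW / P_ideal ≈ 0.8958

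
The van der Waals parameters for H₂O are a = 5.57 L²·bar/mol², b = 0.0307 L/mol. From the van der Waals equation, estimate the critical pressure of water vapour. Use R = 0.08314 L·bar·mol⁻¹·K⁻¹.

For a van der Waals gas, P_c = a/(27b²).
P_c = 5.57/(27×(0.0307)²) = 5.57/0.025447 = 218.9 bar

P_c ≈ 218.9 bar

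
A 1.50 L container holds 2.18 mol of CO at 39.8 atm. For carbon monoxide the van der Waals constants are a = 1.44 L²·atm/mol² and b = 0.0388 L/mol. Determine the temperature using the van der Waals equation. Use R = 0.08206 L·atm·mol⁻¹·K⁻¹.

T = (P + a n²/V²)(V − nb)/(nR)
P + a n²/V² = 39.8 + (1.44)(2.18)²/(1.50)² = 42.842 atm
V − nb = 1.50 − (2.18)(0.0388) = 1.4154 L
T = (42.842)(1.4154)/((2.18)(0.08206)) = 339.0 K

T ≈ 339.0 K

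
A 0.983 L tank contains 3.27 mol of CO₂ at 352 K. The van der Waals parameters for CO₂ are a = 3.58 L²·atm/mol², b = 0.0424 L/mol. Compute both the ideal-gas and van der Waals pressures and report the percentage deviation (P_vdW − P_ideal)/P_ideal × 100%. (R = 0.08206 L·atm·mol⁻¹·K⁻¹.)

-24.81 %

Ideal: P_ideal = nRT/V = (3.27)(0.08206)(352)/0.983 = 96.0878 atm
vdW: P = nRT/(V − nb) − a n²/V² = 94.4543/0.844352 − 38.2806/0.966289 = 111.866 − 39.6161 = 72.250 atm
% deviation = (72.250 − 96.0878)/96.0878 × 100% = -24.81%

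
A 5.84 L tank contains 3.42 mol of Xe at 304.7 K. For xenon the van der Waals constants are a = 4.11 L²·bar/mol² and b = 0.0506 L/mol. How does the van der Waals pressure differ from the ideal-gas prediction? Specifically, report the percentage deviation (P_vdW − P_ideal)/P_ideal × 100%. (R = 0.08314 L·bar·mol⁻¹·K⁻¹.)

-6.45 %

Ideal: P_ideal = nRT/V = (3.42)(0.08314)(304.7)/5.84 = 14.8353 bar
vdW: P = nRT/(V − nb) − a n²/V² = 86.6380/5.66695 − 48.0722/34.1056 = 15.2883 − 1.40951 = 13.8788 bar
% deviation = (13.8788 − 14.8353)/14.8353 × 100% = -6.45%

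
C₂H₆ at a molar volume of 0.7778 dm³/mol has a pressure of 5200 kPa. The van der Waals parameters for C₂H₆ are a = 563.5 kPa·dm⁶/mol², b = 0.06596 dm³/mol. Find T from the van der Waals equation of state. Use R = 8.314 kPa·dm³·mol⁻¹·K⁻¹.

T = (P + a/V_m²)(V_m − b)/R
P + a/V_m² = 5200 + 563.5/(0.7778)² = 6131.4 kPa
V_m − b = 0.7778 − 0.06596 = 0.71184 dm³/mol
T = (6131.4)(0.71184)/8.314 = 525.0 K

T ≈ 525.0 K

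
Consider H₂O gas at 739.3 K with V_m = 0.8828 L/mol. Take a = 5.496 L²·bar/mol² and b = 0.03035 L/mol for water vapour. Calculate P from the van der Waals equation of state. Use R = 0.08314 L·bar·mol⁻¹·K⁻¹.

P = RT/(V_m − b) − a/V_m²
RT/(V_m − b) = (0.08314)(739.3)/(0.8828 − 0.03035) = 61.465/0.85245 = 72.104 bar
a/V_m² = 5.496/(0.8828)² = 7.0522 bar
P = 72.104 − 7.0522 = 65.05 bar

P ≈ 65.05 bar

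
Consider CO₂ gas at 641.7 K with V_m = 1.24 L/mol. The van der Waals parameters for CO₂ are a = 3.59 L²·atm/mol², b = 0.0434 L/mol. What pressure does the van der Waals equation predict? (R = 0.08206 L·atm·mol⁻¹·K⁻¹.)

P = RT/(V_m − b) − a/V_m²
RT/(V_m − b) = (0.08206)(641.7)/(1.24 − 0.0434) = 52.658/1.1966 = 44.006 atm
a/V_m² = 3.59/(1.24)² = 2.3348 atm
P = 44.006 − 2.3348 = 41.67 atm

P ≈ 41.67 atm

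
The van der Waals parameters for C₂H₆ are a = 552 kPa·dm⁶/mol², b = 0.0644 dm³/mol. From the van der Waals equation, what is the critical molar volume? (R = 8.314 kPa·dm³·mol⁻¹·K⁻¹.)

V_m,c ≈ 0.1932 dm³/mol

For a van der Waals gas, V_m,c = 3b.
V_m,c = 3×0.0644 = 0.1932 dm³/mol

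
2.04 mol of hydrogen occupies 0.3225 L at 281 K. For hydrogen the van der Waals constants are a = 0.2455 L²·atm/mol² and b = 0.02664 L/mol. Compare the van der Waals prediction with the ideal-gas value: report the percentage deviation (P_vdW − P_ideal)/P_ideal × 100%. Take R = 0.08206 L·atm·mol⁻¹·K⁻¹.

Ideal: P_ideal = nRT/V = (2.04)(0.08206)(281)/0.3225 = 145.861 atm
vdW: P = nRT/(V − nb) − a n²/V² = 47.0401/0.268154 − 1.02167/0.104006 = 175.422 − 9.82318 = 165.599 atm
% deviation = (165.599 − 145.861)/145.861 × 100% = 13.53%

13.53 %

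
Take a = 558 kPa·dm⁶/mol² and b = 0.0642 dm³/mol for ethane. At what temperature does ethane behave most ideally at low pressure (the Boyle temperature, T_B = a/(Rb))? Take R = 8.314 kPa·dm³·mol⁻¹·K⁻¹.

For a van der Waals gas the second virial coefficient B₂ = b − a/(RT) vanishes at T_B = a/(Rb).
T_B = 558/(8.314×0.0642) = 558/0.53376 = 1045 K

T_B ≈ 1045 K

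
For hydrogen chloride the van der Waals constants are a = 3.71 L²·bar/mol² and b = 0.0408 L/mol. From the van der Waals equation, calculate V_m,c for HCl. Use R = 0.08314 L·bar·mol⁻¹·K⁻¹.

V_m,c ≈ 0.1224 L/mol

For a van der Waals gas, V_m,c = 3b.
V_m,c = 3×0.0408 = 0.1224 L/mol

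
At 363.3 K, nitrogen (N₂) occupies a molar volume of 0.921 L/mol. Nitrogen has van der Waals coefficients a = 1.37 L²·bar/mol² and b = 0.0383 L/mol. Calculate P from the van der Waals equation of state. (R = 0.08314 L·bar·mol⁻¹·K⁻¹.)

P = RT/(V_m − b) − a/V_m²
RT/(V_m − b) = (0.08314)(363.3)/(0.921 − 0.0383) = 30.205/0.88270 = 34.219 bar
a/V_m² = 1.37/(0.921)² = 1.6151 bar
P = 34.219 − 1.6151 = 32.60 bar

P ≈ 32.60 bar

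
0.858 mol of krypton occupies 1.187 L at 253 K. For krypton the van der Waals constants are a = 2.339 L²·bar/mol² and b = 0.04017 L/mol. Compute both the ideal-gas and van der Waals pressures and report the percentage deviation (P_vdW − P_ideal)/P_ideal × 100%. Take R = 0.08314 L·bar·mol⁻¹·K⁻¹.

-5.05 %

Ideal: P_ideal = nRT/V = (0.858)(0.08314)(253)/1.187 = 15.2043 bar
vdW: P = nRT/(V − nb) − a n²/V² = 18.0475/1.15253 − 1.72189/1.40897 = 15.6590 − 1.22209 = 14.4369 bar
% deviation = (14.4369 − 15.2043)/15.2043 × 100% = -5.05%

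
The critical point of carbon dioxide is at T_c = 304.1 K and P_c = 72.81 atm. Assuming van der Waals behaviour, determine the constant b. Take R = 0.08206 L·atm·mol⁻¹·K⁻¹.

From T_c = 8a/(27Rb) and P_c = a/(27b²): b = R T_c/(8 P_c).
b = (0.08206)(304.1)/(8×72.81) = 24.954/582.48 = 0.04284 L/mol

b ≈ 0.04284 L/mol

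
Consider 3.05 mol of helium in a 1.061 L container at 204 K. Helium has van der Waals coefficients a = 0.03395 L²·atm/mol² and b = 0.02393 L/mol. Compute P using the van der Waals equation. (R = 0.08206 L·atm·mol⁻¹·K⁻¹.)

P ≈ 51.40 atm

P = nRT/(V − nb) − a n²/V²
nRT/(V − nb) = (3.05)(0.08206)(204)/(1.061 − 3.05×0.02393) = 51.058/0.98801 = 51.678 atm
a n²/V² = (0.03395)(3.05)²/(1.061)² = 0.28055 atm
P = 51.678 − 0.28055 = 51.40 atm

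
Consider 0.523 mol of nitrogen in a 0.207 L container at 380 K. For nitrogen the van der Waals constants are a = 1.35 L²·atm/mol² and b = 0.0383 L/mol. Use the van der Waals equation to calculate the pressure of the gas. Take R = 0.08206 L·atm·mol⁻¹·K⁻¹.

P ≈ 78.61 atm

P = nRT/(V − nb) − a n²/V²
nRT/(V − nb) = (0.523)(0.08206)(380)/(0.207 − 0.523×0.0383) = 16.309/0.18697 = 87.228 atm
a n²/V² = (1.35)(0.523)²/(0.207)² = 8.6178 atm
P = 87.228 − 8.6178 = 78.61 atm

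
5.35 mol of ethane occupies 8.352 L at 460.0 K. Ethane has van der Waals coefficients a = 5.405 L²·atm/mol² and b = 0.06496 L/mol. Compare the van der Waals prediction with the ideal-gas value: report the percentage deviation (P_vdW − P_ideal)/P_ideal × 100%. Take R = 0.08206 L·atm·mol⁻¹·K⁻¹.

Ideal: P_ideal = nRT/V = (5.35)(0.08206)(460.0)/8.352 = 24.1798 atm
vdW: P = nRT/(V − nb) − a n²/V² = 201.950/8.00446 − 154.705/69.7559 = 25.2297 − 2.21781 = 23.0119 atm
% deviation = (23.0119 − 24.1798)/24.1798 × 100% = -4.83%

-4.83 %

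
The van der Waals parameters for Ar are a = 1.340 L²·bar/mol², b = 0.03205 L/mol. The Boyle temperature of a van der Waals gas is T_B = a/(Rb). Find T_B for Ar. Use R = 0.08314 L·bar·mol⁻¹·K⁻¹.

For a van der Waals gas the second virial coefficient B₂ = b − a/(RT) vanishes at T_B = a/(Rb).
T_B = 1.340/(0.08314×0.03205) = 1.340/0.0026646 = 502.9 K

T_B ≈ 502.9 K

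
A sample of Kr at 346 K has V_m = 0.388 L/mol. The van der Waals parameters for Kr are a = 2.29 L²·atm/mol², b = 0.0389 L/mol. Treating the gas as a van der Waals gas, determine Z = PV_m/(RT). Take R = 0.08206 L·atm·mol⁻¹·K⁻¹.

P = RT/(V_m − b) − a/V_m² = (0.08206)(346)/(0.388 − 0.0389) − 2.29/(0.388)²
  = 28.393/0.34910 − 15.211 = 81.332 − 15.211 = 66.121 atm
Z = PV_m/(RT) = (66.121)(0.388)/((0.08206)(346)) = 25.655/28.393 = 0.9036

Z ≈ 0.9036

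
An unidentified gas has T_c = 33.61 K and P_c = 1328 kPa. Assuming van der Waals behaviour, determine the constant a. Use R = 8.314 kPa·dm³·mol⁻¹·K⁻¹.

a ≈ 24.81 kPa·dm⁶/mol²

From T_c = 8a/(27Rb) and P_c = a/(27b²): a = 27 R² T_c²/(64 P_c).
a = 27×(8.314)²×(33.61)²/(64×1328) = 2108244/84992 = 24.81 kPa·dm⁶/mol²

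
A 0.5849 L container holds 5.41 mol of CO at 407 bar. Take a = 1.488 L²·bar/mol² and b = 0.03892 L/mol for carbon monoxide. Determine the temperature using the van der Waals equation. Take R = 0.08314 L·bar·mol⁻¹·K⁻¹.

T = (P + a n²/V²)(V − nb)/(nR)
P + a n²/V² = 407 + (1.488)(5.41)²/(0.5849)² = 534.30 bar
V − nb = 0.5849 − (5.41)(0.03892) = 0.37434 L
T = (534.30)(0.37434)/((5.41)(0.08314)) = 444.7 K

T ≈ 444.7 K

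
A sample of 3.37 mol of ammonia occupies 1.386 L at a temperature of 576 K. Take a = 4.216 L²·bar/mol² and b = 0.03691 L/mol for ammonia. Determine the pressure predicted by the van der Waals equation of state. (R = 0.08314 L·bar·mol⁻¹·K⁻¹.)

P ≈ 103.0 bar

P = nRT/(V − nb) − a n²/V²
nRT/(V − nb) = (3.37)(0.08314)(576)/(1.386 − 3.37×0.03691) = 161.38/1.2616 = 127.92 bar
a n²/V² = (4.216)(3.37)²/(1.386)² = 24.925 bar
P = 127.92 − 24.925 = 103.0 bar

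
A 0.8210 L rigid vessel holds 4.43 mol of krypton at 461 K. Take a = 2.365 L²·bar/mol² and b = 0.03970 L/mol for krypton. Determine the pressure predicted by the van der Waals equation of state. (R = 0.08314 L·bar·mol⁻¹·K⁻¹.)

P ≈ 194.3 bar

P = nRT/(V − nb) − a n²/V²
nRT/(V − nb) = (4.43)(0.08314)(461)/(0.8210 − 4.43×0.03970) = 169.79/0.64513 = 263.19 bar
a n²/V² = (2.365)(4.43)²/(0.8210)² = 68.858 bar
P = 263.19 − 68.858 = 194.3 bar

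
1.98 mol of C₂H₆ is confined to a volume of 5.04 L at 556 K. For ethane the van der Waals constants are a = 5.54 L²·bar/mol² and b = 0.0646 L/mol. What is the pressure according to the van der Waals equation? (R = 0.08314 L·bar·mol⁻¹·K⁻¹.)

P ≈ 17.78 bar

P = nRT/(V − nb) − a n²/V²
nRT/(V − nb) = (1.98)(0.08314)(556)/(5.04 − 1.98×0.0646) = 91.527/4.9121 = 18.633 bar
a n²/V² = (5.54)(1.98)²/(5.04)² = 0.85503 bar
P = 18.633 − 0.85503 = 17.78 bar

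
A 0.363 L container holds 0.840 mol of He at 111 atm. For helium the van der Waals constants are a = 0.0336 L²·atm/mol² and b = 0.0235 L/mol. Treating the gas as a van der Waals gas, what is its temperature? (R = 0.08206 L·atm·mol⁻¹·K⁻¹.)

T ≈ 553.7 K

T = (P + a n²/V²)(V − nb)/(nR)
P + a n²/V² = 111 + (0.0336)(0.840)²/(0.363)² = 111.18 atm
V − nb = 0.363 − (0.840)(0.0235) = 0.34326 L
T = (111.18)(0.34326)/((0.840)(0.08206)) = 553.7 K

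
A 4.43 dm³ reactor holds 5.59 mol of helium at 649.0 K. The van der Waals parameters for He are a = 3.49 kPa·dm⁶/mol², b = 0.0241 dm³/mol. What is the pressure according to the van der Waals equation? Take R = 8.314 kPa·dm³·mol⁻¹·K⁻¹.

P = nRT/(V − nb) − a n²/V²
nRT/(V − nb) = (5.59)(8.314)(649.0)/(4.43 − 5.59×0.0241) = 30162/4.2953 = 7022.1 kPa
a n²/V² = (3.49)(5.59)²/(4.43)² = 5.5570 kPa
P = 7022.1 − 5.5570 = 7017 kPa

P ≈ 7017 kPa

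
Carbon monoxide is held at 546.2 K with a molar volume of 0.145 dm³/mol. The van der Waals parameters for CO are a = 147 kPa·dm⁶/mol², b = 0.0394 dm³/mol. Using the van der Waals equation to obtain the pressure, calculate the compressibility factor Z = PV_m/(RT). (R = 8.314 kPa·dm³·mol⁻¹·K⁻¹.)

P = RT/(V_m − b) − a/V_m² = (8.314)(546.2)/(0.145 − 0.0394) − 147/(0.145)²
  = 4541.1/0.10560 − 6991.7 = 43003 − 6991.7 = 36011 kPa
Z = PV_m/(RT) = (36011)(0.145)/((8.314)(546.2)) = 5221.6/4541.1 = 1.150

Z ≈ 1.150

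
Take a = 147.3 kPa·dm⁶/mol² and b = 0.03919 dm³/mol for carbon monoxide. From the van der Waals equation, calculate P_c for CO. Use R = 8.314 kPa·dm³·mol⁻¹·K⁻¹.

For a van der Waals gas, P_c = a/(27b²).
P_c = 147.3/(27×(0.03919)²) = 147.3/0.041468 = 3552 kPa

P_c ≈ 3552 kPa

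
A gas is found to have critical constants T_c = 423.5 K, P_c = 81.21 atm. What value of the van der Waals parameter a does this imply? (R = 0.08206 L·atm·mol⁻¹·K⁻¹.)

a ≈ 6.274 L²·atm/mol²

From T_c = 8a/(27Rb) and P_c = a/(27b²): a = 27 R² T_c²/(64 P_c).
a = 27×(0.08206)²×(423.5)²/(64×81.21) = 32609/5197.4 = 6.274 L²·atm/mol²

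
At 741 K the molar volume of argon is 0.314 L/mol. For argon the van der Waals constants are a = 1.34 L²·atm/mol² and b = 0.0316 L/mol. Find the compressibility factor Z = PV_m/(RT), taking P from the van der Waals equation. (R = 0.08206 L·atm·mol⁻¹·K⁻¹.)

Z ≈ 1.042

P = RT/(V_m − b) − a/V_m² = (0.08206)(741)/(0.314 − 0.0316) − 1.34/(0.314)²
  = 60.806/0.28240 − 13.591 = 215.32 − 13.591 = 201.73 atm
Z = PV_m/(RT) = (201.73)(0.314)/((0.08206)(741)) = 63.343/60.806 = 1.042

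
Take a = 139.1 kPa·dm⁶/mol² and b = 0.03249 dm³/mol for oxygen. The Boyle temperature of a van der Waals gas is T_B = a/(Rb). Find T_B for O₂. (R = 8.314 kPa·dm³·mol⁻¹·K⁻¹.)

For a van der Waals gas the second virial coefficient B₂ = b − a/(RT) vanishes at T_B = a/(Rb).
T_B = 139.1/(8.314×0.03249) = 139.1/0.27012 = 515.0 K

T_B ≈ 515.0 K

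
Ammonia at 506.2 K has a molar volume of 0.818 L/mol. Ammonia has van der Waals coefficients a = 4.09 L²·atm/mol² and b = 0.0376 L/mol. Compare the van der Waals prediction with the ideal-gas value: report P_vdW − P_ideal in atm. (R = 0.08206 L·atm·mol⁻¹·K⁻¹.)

ΔP ≈ -3.666 atm

Ideal: P_ideal = RT/V_m = (0.08206)(506.2)/0.818 = 50.7809 atm
vdW: P = RT/(V_m − b) − a/V_m² = 41.5388/0.780400 − 4.09/0.669124 = 53.2276 − 6.11247 = 47.1151 atm
ΔP = 47.1151 − 50.7809 = -3.666 atm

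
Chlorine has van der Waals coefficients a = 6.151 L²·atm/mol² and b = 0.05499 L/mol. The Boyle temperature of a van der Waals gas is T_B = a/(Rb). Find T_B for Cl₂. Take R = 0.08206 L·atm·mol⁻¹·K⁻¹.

For a van der Waals gas the second virial coefficient B₂ = b − a/(RT) vanishes at T_B = a/(Rb).
T_B = 6.151/(0.08206×0.05499) = 6.151/0.0045125 = 1363 K

T_B ≈ 1363 K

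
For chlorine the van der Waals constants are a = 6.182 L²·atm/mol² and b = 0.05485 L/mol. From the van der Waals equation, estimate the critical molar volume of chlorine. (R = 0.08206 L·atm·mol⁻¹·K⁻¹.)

V_m,c ≈ 0.1646 L/mol

For a van der Waals gas, V_m,c = 3b.
V_m,c = 3×0.05485 = 0.1646 L/mol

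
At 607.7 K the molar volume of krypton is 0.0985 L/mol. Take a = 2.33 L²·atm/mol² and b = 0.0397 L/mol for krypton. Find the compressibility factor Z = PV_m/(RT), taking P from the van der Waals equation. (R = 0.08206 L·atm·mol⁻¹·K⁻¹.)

Z ≈ 1.201

P = RT/(V_m − b) − a/V_m² = (0.08206)(607.7)/(0.0985 − 0.0397) − 2.33/(0.0985)²
  = 49.868/0.058800 − 240.15 = 848.10 − 240.15 = 607.95 atm
Z = PV_m/(RT) = (607.95)(0.0985)/((0.08206)(607.7)) = 59.883/49.868 = 1.201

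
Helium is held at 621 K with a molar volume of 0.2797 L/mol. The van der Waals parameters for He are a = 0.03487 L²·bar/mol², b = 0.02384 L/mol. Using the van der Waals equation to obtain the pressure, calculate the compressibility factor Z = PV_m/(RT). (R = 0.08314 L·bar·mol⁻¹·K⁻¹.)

Z ≈ 1.091

P = RT/(V_m − b) − a/V_m² = (0.08314)(621)/(0.2797 − 0.02384) − 0.03487/(0.2797)²
  = 51.630/0.25586 − 0.44573 = 201.79 − 0.44573 = 201.34 bar
Z = PV_m/(RT) = (201.34)(0.2797)/((0.08314)(621)) = 56.315/51.630 = 1.091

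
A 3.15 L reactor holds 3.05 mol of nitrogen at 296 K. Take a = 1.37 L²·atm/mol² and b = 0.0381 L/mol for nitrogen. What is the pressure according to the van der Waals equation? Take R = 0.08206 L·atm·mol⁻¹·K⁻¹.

P = nRT/(V − nb) − a n²/V²
nRT/(V − nb) = (3.05)(0.08206)(296)/(3.15 − 3.05×0.0381) = 74.084/3.0338 = 24.420 atm
a n²/V² = (1.37)(3.05)²/(3.15)² = 1.2844 atm
P = 24.420 − 1.2844 = 23.14 atm

P ≈ 23.14 atm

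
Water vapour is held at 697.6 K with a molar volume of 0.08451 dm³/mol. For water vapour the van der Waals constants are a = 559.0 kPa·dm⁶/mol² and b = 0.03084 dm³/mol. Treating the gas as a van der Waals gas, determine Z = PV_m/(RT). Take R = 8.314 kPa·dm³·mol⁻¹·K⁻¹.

Z ≈ 0.4341

P = RT/(V_m − b) − a/V_m² = (8.314)(697.6)/(0.08451 − 0.03084) − 559.0/(0.08451)²
  = 5799.8/0.053670 − 78270 = 108064 − 78270 = 29794 kPa
Z = PV_m/(RT) = (29794)(0.08451)/((8.314)(697.6)) = 2517.9/5799.8 = 0.4341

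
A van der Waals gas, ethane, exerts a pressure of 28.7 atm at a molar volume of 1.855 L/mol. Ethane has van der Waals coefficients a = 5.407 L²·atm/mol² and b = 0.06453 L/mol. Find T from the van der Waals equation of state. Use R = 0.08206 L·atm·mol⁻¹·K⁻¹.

T = (P + a/V_m²)(V_m − b)/R
P + a/V_m² = 28.7 + 5.407/(1.855)² = 30.271 atm
V_m − b = 1.855 − 0.06453 = 1.7905 L/mol
T = (30.271)(1.7905)/0.08206 = 660.5 K

T ≈ 660.5 K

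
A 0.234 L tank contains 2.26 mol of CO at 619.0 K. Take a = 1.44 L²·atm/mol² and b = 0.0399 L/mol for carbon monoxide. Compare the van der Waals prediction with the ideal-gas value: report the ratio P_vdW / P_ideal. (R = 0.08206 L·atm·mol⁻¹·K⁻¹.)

Ideal: P_ideal = nRT/V = (2.26)(0.08206)(619.0)/0.234 = 490.586 atm
vdW: P = nRT/(V − nb) − a n²/V² = 114.797/0.143826 − 7.35494/0.0547560 = 798.166 − 134.322 = 663.844 atm
Ratio = 663.844/490.586 = 1.353

P_vdW / P_ideal ≈ 1.353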